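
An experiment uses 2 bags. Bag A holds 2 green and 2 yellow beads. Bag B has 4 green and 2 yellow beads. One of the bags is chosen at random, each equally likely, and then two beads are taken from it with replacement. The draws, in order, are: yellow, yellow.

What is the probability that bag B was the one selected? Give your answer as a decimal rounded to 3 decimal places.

0.308

Compute the likelihood of the observed sequence for each case: P(data | bag A) = (2/4)(2/4) = 1/4; P(data | bag B) = (2/6)(2/6) = 1/9.
The prior-weighted likelihoods are 1/2 · 1/4 = 1/8, 1/2 · 1/9 = 1/18; these sum to 13/72.
Therefore the posterior P(bag B | data) = (1/18) / (13/72) = 4/13.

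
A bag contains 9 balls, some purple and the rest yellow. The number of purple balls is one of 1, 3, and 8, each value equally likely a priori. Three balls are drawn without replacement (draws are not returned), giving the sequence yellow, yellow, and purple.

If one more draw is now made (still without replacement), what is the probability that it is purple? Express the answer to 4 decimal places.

0.2055

Under each hypothesis, the probability of the observed sequence is: P(data | r = 1) = (8/9)(7/8)(1/7) = 1/9; P(data | r = 3) = (6/9)(5/8)(3/7) = 5/28; P(data | r = 8) = (1/9)(0/8) = 0.
Multiplying each by its prior: 1/3 · 1/9 = 1/27, 1/3 · 5/28 = 5/84, 1/3 · 0 = 0; with total 73/756.
Dividing through by the total gives posterior P(r = 1 | data) = 28/73, P(r = 3 | data) = 45/73, P(r = 8 | data) = 0.
Averaging over the posterior, P(purple next | data) = (0)(28/73) + (1/3)(45/73) = 15/73.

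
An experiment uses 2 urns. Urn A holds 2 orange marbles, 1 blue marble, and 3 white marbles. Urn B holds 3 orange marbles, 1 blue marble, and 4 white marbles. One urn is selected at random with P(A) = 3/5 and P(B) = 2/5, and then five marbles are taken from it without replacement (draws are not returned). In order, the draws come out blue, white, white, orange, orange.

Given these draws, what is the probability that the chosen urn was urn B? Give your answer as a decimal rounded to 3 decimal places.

0.300

The likelihood of the observed sequence under each hypothesis: P(data | urn A) = (1/6)(3/5)(2/4)(2/3)(1/2) = 1/60; P(data | urn B) = (1/8)(4/7)(3/6)(3/5)(2/4) = 3/280.
The prior-weighted likelihoods are 3/5 · 1/60 = 1/100, 2/5 · 3/280 = 3/700; these sum to 1/70.
Therefore the posterior P(urn B | data) = (3/700) / (1/70) = 3/10.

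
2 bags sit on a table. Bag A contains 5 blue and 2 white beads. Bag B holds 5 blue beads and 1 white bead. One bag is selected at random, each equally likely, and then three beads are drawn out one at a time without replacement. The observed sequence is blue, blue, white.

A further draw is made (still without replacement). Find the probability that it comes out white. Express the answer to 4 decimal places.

For each hypothesis, P(data | H) works out to: P(data | bag A) = (5/7)(4/6)(2/5) = 4/21; P(data | bag B) = (5/6)(4/5)(1/4) = 1/6.
The prior-weighted likelihoods are 1/2 · 4/21 = 2/21, 1/2 · 1/6 = 1/12; these sum to 5/28.
Normalising, the posterior is P(bag A | data) = 8/15, P(bag B | data) = 7/15.
Averaging over the posterior, P(white next | data) = (1/4)(8/15) + (0)(7/15) = 2/15.

0.1333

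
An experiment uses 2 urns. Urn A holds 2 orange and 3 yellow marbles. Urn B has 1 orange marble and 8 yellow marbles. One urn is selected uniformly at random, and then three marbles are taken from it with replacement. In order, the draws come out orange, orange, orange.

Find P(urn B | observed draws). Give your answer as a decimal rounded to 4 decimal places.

For each hypothesis, P(data | H) works out to: P(data | urn A) = (2/5)(2/5)(2/5) = 0.064; P(data | urn B) = (1/9)(1/9)(1/9) = 0.0013717.
The prior-weighted likelihoods are 1/2 · 0.064 = 0.032, 1/2 · 0.0013717 = 0.00068587; these sum to 0.032686.
Therefore the posterior P(urn B | data) = (0.00068587) / (0.032686) = 0.020984.

0.0210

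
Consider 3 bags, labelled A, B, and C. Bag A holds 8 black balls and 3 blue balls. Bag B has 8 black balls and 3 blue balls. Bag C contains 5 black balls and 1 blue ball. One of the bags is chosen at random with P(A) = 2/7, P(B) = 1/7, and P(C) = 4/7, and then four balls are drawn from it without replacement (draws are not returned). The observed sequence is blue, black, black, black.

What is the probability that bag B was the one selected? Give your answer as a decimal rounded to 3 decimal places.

0.121

Under each hypothesis, the probability of the observed sequence is: P(data | bag A) = (3/11)(8/10)(7/9)(6/8) = 0.12727; P(data | bag B) = (3/11)(8/10)(7/9)(6/8) = 0.12727; P(data | bag C) = (1/6)(5/5)(4/4)(3/3) = 0.16667.
Multiplying each by its prior: 2/7 · 0.12727 = 0.036364, 1/7 · 0.12727 = 0.018182, 4/7 · 0.16667 = 0.095238; these sum to 0.14978.
By Bayes' rule, P(bag B | data) = (0.018182) / (0.14978) = 0.12139.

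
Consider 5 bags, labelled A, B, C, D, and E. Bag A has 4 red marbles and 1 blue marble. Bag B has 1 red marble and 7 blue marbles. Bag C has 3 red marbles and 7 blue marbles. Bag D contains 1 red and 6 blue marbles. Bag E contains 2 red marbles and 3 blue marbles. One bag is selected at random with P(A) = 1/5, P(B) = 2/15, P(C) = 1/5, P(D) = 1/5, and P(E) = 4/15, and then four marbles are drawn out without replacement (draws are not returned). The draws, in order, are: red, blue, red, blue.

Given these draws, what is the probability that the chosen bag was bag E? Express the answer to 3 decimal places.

0.727

The likelihood of the observed sequence under each hypothesis: P(data | bag A) = (4/5)(1/4)(3/3)(0/2) = 0; P(data | bag B) = (1/8)(7/7)(0/6) = 0; P(data | bag C) = (3/10)(7/9)(2/8)(6/7) = 1/20; P(data | bag D) = (1/7)(6/6)(0/5) = 0; P(data | bag E) = (2/5)(3/4)(1/3)(2/2) = 1/10.
Multiplying each by its prior: 1/5 · 0 = 0, 2/15 · 0 = 0, 1/5 · 1/20 = 1/100, 1/5 · 0 = 0, 4/15 · 1/10 = 2/75; these sum to 11/300.
Hence P(bag E | data) = (2/75) / (11/300) = 8/11.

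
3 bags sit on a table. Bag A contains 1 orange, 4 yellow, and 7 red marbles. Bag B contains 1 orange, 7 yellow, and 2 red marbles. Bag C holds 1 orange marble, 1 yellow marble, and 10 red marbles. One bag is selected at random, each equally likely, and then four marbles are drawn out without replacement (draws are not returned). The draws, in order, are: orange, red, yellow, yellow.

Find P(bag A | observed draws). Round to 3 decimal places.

Under each hypothesis, the probability of the observed sequence is: P(data | bag A) = (1/12)(7/11)(4/10)(3/9) = 0.0070707; P(data | bag B) = (1/10)(2/9)(7/8)(6/7) = 0.016667; P(data | bag C) = (1/12)(10/11)(1/10)(0/9) = 0.
Multiplying each by its prior: 1/3 · 0.0070707 = 0.0023569, 1/3 · 0.016667 = 0.0055556, 1/3 · 0 = 0; with total 0.0079125.
Therefore the posterior P(bag A | data) = (0.0023569) / (0.0079125) = 0.29787.

0.298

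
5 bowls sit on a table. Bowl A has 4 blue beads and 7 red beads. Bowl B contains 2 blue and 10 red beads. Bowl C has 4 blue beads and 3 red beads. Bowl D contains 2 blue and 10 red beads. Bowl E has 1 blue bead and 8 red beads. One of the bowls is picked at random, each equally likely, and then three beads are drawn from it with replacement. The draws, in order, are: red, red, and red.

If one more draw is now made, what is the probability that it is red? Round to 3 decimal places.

For each hypothesis, P(data | H) works out to: P(data | bowl A) = (7/11)(7/11)(7/11) = 0.2577; P(data | bowl B) = (10/12)(10/12)(10/12) = 0.5787; P(data | bowl C) = (3/7)(3/7)(3/7) = 0.078717; P(data | bowl D) = (10/12)(10/12)(10/12) = 0.5787; P(data | bowl E) = (8/9)(8/9)(8/9) = 0.70233.
Multiplying each by its prior: 1/5 · 0.2577 = 0.05154, 1/5 · 0.5787 = 0.11574, 1/5 · 0.078717 = 0.015743, 1/5 · 0.5787 = 0.11574, 1/5 · 0.70233 = 0.14047; with total 0.43923.
Normalising, the posterior is P(bowl A | data) = 0.11734, P(bowl B | data) = 0.26351, P(bowl C | data) = 0.035843, P(bowl D | data) = 0.26351, P(bowl E | data) = 0.3198.
The predictive probability is P(red next | data) = (7/11)(0.11734) + (5/6)(0.26351) + (3/7)(0.035843) + (5/6)(0.26351) + (8/9)(0.3198) = 0.81348.

0.813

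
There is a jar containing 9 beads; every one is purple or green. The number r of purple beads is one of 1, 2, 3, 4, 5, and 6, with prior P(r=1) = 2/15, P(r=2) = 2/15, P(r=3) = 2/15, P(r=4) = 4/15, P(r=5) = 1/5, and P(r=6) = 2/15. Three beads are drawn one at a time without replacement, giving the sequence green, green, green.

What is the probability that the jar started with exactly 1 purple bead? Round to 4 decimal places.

For each hypothesis, P(data | H) works out to: P(data | r = 1) = (8/9)(7/8)(6/7) = 2/3; P(data | r = 2) = (7/9)(6/8)(5/7) = 5/12; P(data | r = 3) = (6/9)(5/8)(4/7) = 5/21; P(data | r = 4) = (5/9)(4/8)(3/7) = 5/42; P(data | r = 5) = (4/9)(3/8)(2/7) = 1/21; P(data | r = 6) = (3/9)(2/8)(1/7) = 1/84.
Multiplying each by its prior: 2/15 · 2/3 = 4/45, 2/15 · 5/12 = 1/18, 2/15 · 5/21 = 2/63, 4/15 · 5/42 = 2/63, 1/5 · 1/21 = 1/105, 2/15 · 1/84 = 1/630; summing to 23/105.
So P(r = 1 | data) = (4/45) / (23/105) = 28/69.

0.4058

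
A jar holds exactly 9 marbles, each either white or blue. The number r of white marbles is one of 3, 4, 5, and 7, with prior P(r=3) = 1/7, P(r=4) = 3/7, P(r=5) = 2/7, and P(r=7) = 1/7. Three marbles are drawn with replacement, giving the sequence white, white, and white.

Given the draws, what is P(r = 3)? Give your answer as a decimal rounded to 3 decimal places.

For each hypothesis, P(data | H) works out to: P(data | r = 3) = (3/9)(3/9)(3/9) = 0.037037; P(data | r = 4) = (4/9)(4/9)(4/9) = 0.087791; P(data | r = 5) = (5/9)(5/9)(5/9) = 0.17147; P(data | r = 7) = (7/9)(7/9)(7/9) = 0.47051.
Multiplying each by its prior: 1/7 · 0.037037 = 0.005291, 3/7 · 0.087791 = 0.037625, 2/7 · 0.17147 = 0.048991, 1/7 · 0.47051 = 0.067215; with total 0.15912.
Hence P(r = 3 | data) = (0.005291) / (0.15912) = 0.033251.

0.033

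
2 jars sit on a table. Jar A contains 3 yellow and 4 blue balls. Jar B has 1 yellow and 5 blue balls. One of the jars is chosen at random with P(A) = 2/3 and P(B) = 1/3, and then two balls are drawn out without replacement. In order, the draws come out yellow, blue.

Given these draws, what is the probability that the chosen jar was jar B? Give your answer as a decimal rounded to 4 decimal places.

0.2258

For each hypothesis, P(data | H) works out to: P(data | jar A) = (3/7)(4/6) = 2/7; P(data | jar B) = (1/6)(5/5) = 1/6.
The prior-weighted likelihoods are 2/3 · 2/7 = 4/21, 1/3 · 1/6 = 1/18; summing to 31/126.
By Bayes' rule, P(jar B | data) = (1/18) / (31/126) = 7/31.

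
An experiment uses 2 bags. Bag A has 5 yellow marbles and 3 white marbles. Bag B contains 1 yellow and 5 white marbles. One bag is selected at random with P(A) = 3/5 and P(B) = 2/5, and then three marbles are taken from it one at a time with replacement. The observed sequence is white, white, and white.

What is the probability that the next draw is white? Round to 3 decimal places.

For each hypothesis, P(data | H) works out to: P(data | bag A) = (3/8)(3/8)(3/8) = 0.052734; P(data | bag B) = (5/6)(5/6)(5/6) = 0.5787.
The prior-weighted likelihoods are 3/5 · 0.052734 = 0.031641, 2/5 · 0.5787 = 0.23148; with total 0.26312.
Normalising, the posterior is P(bag A | data) = 0.12025, P(bag B | data) = 0.87975.
So P(white next | data) = Σ P(white next | H) P(H | data) = (3/8)(0.12025) + (5/6)(0.87975) = 0.77822.

0.778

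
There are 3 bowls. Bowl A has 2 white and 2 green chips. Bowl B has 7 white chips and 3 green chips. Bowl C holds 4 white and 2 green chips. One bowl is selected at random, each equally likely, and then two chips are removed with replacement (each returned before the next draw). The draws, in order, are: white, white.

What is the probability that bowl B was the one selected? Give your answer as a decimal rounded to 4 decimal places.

0.4137

The likelihood of the observed sequence under each hypothesis: P(data | bowl A) = (2/4)(2/4) = 0.25; P(data | bowl B) = (7/10)(7/10) = 0.49; P(data | bowl C) = (4/6)(4/6) = 0.44444.
Weighting by the prior gives 1/3 · 0.25 = 0.083333, 1/3 · 0.49 = 0.16333, 1/3 · 0.44444 = 0.14815; with total 0.39481.
By Bayes' rule, P(bowl B | data) = (0.16333) / (0.39481) = 0.4137.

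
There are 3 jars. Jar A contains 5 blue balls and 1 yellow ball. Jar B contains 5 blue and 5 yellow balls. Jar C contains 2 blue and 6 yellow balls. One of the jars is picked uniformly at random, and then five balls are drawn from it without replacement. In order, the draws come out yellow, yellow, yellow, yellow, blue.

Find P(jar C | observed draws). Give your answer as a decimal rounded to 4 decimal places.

0.8438

Under each hypothesis, the probability of the observed sequence is: P(data | jar A) = (1/6)(0/5) = 0; P(data | jar B) = (5/10)(4/9)(3/8)(2/7)(5/6) = 5/252; P(data | jar C) = (6/8)(5/7)(4/6)(3/5)(2/4) = 3/28.
Weighting by the prior gives 1/3 · 0 = 0, 1/3 · 5/252 = 5/756, 1/3 · 3/28 = 1/28; summing to 8/189.
Therefore the posterior P(jar C | data) = (1/28) / (8/189) = 27/32.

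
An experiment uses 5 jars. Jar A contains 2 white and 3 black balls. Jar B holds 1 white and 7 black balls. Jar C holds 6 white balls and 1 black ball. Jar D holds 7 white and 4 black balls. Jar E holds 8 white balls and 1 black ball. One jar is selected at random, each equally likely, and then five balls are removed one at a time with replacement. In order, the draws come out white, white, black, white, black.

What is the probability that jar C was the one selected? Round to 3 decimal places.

Compute the likelihood of the observed sequence for each case: P(data | jar A) = (2/5)(2/5)(3/5)(2/5)(3/5) = 0.02304; P(data | jar B) = (1/8)(1/8)(7/8)(1/8)(7/8) = 0.0014954; P(data | jar C) = (6/7)(6/7)(1/7)(6/7)(1/7) = 0.012852; P(data | jar D) = (7/11)(7/11)(4/11)(7/11)(4/11) = 0.034076; P(data | jar E) = (8/9)(8/9)(1/9)(8/9)(1/9) = 0.0086708.
Weighting by the prior gives 1/5 · 0.02304 = 0.004608, 1/5 · 0.0014954 = 0.00029907, 1/5 · 0.012852 = 0.0025704, 1/5 · 0.034076 = 0.0068152, 1/5 · 0.0086708 = 0.0017342; summing to 0.016027.
By Bayes' rule, P(jar C | data) = (0.0025704) / (0.016027) = 0.16038.

0.160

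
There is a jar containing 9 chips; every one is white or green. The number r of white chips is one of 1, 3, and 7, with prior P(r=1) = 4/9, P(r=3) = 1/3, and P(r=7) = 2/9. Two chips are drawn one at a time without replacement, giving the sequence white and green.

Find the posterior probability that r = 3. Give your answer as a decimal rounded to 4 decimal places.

0.4737

For each hypothesis, P(data | H) works out to: P(data | r = 1) = (1/9)(8/8) = 1/9; P(data | r = 3) = (3/9)(6/8) = 1/4; P(data | r = 7) = (7/9)(2/8) = 7/36.
Weighting by the prior gives 4/9 · 1/9 = 4/81, 1/3 · 1/4 = 1/12, 2/9 · 7/36 = 7/162; summing to 19/108.
So P(r = 3 | data) = (1/12) / (19/108) = 9/19.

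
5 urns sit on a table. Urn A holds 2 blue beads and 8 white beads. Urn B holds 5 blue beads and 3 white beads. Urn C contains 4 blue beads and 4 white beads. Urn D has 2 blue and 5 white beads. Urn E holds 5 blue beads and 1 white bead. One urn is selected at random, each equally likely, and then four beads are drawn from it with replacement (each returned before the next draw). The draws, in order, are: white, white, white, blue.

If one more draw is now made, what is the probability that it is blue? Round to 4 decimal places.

The likelihood of the observed sequence under each hypothesis: P(data | urn A) = (8/10)(8/10)(8/10)(2/10) = 0.1024; P(data | urn B) = (3/8)(3/8)(3/8)(5/8) = 0.032959; P(data | urn C) = (4/8)(4/8)(4/8)(4/8) = 0.0625; P(data | urn D) = (5/7)(5/7)(5/7)(2/7) = 0.10412; P(data | urn E) = (1/6)(1/6)(1/6)(5/6) = 0.003858.
Weighting by the prior gives 1/5 · 0.1024 = 0.02048, 1/5 · 0.032959 = 0.0065918, 1/5 · 0.0625 = 0.0125, 1/5 · 0.10412 = 0.020825, 1/5 · 0.003858 = 0.0007716; these sum to 0.061168.
Dividing through by the total gives posterior P(urn A | data) = 0.33482, P(urn B | data) = 0.10777, P(urn C | data) = 0.20436, P(urn D | data) = 0.34045, P(urn E | data) = 0.012615.
So P(blue next | data) = Σ P(blue next | H) P(H | data) = (1/5)(0.33482) + (5/8)(0.10777) + (1/2)(0.20436) + (2/7)(0.34045) + (5/6)(0.012615) = 0.34428.

0.3443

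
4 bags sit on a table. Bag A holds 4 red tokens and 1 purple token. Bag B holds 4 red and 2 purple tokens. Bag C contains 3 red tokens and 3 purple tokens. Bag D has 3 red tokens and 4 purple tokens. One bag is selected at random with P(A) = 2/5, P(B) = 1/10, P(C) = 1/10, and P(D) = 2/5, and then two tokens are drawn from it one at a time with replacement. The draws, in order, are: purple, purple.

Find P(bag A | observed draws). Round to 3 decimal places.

Compute the likelihood of the observed sequence for each case: P(data | bag A) = (1/5)(1/5) = 0.04; P(data | bag B) = (2/6)(2/6) = 0.11111; P(data | bag C) = (3/6)(3/6) = 0.25; P(data | bag D) = (4/7)(4/7) = 0.32653.
The prior-weighted likelihoods are 2/5 · 0.04 = 0.016, 1/10 · 0.11111 = 0.011111, 1/10 · 0.25 = 0.025, 2/5 · 0.32653 = 0.13061; with total 0.18272.
By Bayes' rule, P(bag A | data) = (0.016) / (0.18272) = 0.087564.

0.088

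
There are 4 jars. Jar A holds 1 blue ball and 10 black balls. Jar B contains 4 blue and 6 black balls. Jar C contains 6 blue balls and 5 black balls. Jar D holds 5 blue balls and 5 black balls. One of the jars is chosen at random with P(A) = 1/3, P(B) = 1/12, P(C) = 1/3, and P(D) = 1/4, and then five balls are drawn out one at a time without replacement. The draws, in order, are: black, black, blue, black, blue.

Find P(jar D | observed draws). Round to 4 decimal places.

Compute the likelihood of the observed sequence for each case: P(data | jar A) = (10/11)(9/10)(1/9)(8/8)(0/7) = 0; P(data | jar B) = (6/10)(5/9)(4/8)(4/7)(3/6) = 0.047619; P(data | jar C) = (5/11)(4/10)(6/9)(3/8)(5/7) = 0.032468; P(data | jar D) = (5/10)(4/9)(5/8)(3/7)(4/6) = 0.039683.
Weighting by the prior gives 1/3 · 0 = 0, 1/12 · 0.047619 = 0.0039683, 1/3 · 0.032468 = 0.010823, 1/4 · 0.039683 = 0.0099206; summing to 0.024711.
Hence P(jar D | data) = (0.0099206) / (0.024711) = 0.40146.

0.4015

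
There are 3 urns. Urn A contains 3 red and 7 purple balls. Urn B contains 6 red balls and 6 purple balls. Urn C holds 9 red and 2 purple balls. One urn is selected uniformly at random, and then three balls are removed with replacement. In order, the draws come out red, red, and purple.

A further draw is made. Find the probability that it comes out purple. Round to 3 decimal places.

0.416

The likelihood of the observed sequence under each hypothesis: P(data | urn A) = (3/10)(3/10)(7/10) = 0.063; P(data | urn B) = (6/12)(6/12)(6/12) = 0.125; P(data | urn C) = (9/11)(9/11)(2/11) = 0.12171.
Weighting by the prior gives 1/3 · 0.063 = 0.021, 1/3 · 0.125 = 0.041667, 1/3 · 0.12171 = 0.040571; these sum to 0.10324.
The posterior is then P(urn A | data) = 0.20341, P(urn B | data) = 0.4036, P(urn C | data) = 0.39299.
The predictive probability is P(purple next | data) = (7/10)(0.20341) + (1/2)(0.4036) + (2/11)(0.39299) = 0.41564.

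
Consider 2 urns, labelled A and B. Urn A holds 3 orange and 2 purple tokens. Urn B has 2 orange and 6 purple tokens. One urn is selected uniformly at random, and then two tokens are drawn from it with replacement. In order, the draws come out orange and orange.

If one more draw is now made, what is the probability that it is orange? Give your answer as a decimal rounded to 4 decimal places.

Compute the likelihood of the observed sequence for each case: P(data | urn A) = (3/5)(3/5) = 9/25; P(data | urn B) = (2/8)(2/8) = 1/16.
Multiplying each by its prior: 1/2 · 9/25 = 9/50, 1/2 · 1/16 = 1/32; with total 169/800.
Dividing through by the total gives posterior P(urn A | data) = 0.85207, P(urn B | data) = 0.14793.
Averaging over the posterior, P(orange next | data) = (3/5)(0.85207) + (1/4)(0.14793) = 0.54822.

0.5482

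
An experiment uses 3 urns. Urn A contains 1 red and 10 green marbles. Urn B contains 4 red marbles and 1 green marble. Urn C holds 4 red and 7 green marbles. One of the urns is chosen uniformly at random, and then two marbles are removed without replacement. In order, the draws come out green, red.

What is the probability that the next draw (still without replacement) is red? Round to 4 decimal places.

0.5222

Compute the likelihood of the observed sequence for each case: P(data | urn A) = (10/11)(1/10) = 1/11; P(data | urn B) = (1/5)(4/4) = 1/5; P(data | urn C) = (7/11)(4/10) = 14/55.
Weighting by the prior gives 1/3 · 1/11 = 1/33, 1/3 · 1/5 = 1/15, 1/3 · 14/55 = 14/165; these sum to 2/11.
The posterior is then P(urn A | data) = 1/6, P(urn B | data) = 11/30, P(urn C | data) = 7/15.
So P(red next | data) = Σ P(red next | H) P(H | data) = (0)(1/6) + (1)(11/30) + (1/3)(7/15) = 47/90.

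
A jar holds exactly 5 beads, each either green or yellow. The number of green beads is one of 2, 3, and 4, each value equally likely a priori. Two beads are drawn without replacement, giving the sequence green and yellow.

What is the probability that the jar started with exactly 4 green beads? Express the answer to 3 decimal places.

0.250

Compute the likelihood of the observed sequence for each case: P(data | r = 2) = (2/5)(3/4) = 3/10; P(data | r = 3) = (3/5)(2/4) = 3/10; P(data | r = 4) = (4/5)(1/4) = 1/5.
The prior-weighted likelihoods are 1/3 · 3/10 = 1/10, 1/3 · 3/10 = 1/10, 1/3 · 1/5 = 1/15; these sum to 4/15.
Hence P(r = 4 | data) = (1/15) / (4/15) = 1/4.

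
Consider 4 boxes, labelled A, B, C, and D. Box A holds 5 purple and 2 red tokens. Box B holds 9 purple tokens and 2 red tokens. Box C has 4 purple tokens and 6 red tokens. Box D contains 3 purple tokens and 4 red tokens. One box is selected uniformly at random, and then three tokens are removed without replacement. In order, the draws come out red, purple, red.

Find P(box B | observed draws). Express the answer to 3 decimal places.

0.045

Compute the likelihood of the observed sequence for each case: P(data | box A) = (2/7)(5/6)(1/5) = 0.047619; P(data | box B) = (2/11)(9/10)(1/9) = 0.018182; P(data | box C) = (6/10)(4/9)(5/8) = 0.16667; P(data | box D) = (4/7)(3/6)(3/5) = 0.17143.
Multiplying each by its prior: 1/4 · 0.047619 = 0.011905, 1/4 · 0.018182 = 0.0045455, 1/4 · 0.16667 = 0.041667, 1/4 · 0.17143 = 0.042857; these sum to 0.10097.
Hence P(box B | data) = (0.0045455) / (0.10097) = 0.045016.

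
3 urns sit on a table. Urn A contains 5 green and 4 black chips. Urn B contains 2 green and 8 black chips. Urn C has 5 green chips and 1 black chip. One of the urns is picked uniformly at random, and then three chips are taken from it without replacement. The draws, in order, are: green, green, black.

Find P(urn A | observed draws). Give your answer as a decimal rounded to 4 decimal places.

0.4566

Compute the likelihood of the observed sequence for each case: P(data | urn A) = (5/9)(4/8)(4/7) = 10/63; P(data | urn B) = (2/10)(1/9)(8/8) = 1/45; P(data | urn C) = (5/6)(4/5)(1/4) = 1/6.
Multiplying each by its prior: 1/3 · 10/63 = 10/189, 1/3 · 1/45 = 1/135, 1/3 · 1/6 = 1/18; summing to 73/630.
Hence P(urn A | data) = (10/189) / (73/630) = 100/219.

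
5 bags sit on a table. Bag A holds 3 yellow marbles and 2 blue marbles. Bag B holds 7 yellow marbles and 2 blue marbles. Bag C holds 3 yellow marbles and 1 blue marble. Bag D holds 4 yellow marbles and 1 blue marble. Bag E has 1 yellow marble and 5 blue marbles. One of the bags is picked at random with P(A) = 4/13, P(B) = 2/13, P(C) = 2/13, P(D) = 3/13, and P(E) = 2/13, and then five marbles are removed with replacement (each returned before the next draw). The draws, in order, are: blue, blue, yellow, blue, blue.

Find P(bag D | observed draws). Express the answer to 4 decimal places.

The likelihood of the observed sequence under each hypothesis: P(data | bag A) = (2/5)(2/5)(3/5)(2/5)(2/5) = 0.01536; P(data | bag B) = (2/9)(2/9)(7/9)(2/9)(2/9) = 0.0018967; P(data | bag C) = (1/4)(1/4)(3/4)(1/4)(1/4) = 0.0029297; P(data | bag D) = (1/5)(1/5)(4/5)(1/5)(1/5) = 0.00128; P(data | bag E) = (5/6)(5/6)(1/6)(5/6)(5/6) = 0.080376.
Multiplying each by its prior: 4/13 · 0.01536 = 0.0047262, 2/13 · 0.0018967 = 0.0002918, 2/13 · 0.0029297 = 0.00045072, 3/13 · 0.00128 = 0.00029538, 2/13 · 0.080376 = 0.012365; with total 0.01813.
By Bayes' rule, P(bag D | data) = (0.00029538) / (0.01813) = 0.016293.

0.0163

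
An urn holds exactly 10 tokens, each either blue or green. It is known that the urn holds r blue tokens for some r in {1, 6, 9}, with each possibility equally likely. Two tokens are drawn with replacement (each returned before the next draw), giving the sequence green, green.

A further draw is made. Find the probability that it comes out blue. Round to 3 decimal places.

Under each hypothesis, the probability of the observed sequence is: P(data | r = 1) = (9/10)(9/10) = 81/100; P(data | r = 6) = (4/10)(4/10) = 4/25; P(data | r = 9) = (1/10)(1/10) = 1/100.
The prior-weighted likelihoods are 1/3 · 81/100 = 27/100, 1/3 · 4/25 = 4/75, 1/3 · 1/100 = 1/300; with total 49/150.
Normalising, the posterior is P(r = 1 | data) = 81/98, P(r = 6 | data) = 8/49, P(r = 9 | data) = 1/98.
The predictive probability is P(blue next | data) = (1/10)(81/98) + (3/5)(8/49) + (9/10)(1/98) = 93/490.

0.190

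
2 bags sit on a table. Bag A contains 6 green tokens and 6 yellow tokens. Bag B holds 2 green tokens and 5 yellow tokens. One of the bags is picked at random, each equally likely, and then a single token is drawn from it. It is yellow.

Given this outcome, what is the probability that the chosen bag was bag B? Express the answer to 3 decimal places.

0.588

For each hypothesis, P(data | H) works out to: P(data | bag A) = (6/12) = 1/2; P(data | bag B) = (5/7) = 5/7.
The prior-weighted likelihoods are 1/2 · 1/2 = 1/4, 1/2 · 5/7 = 5/14; these sum to 17/28.
Hence P(bag B | data) = (5/14) / (17/28) = 10/17.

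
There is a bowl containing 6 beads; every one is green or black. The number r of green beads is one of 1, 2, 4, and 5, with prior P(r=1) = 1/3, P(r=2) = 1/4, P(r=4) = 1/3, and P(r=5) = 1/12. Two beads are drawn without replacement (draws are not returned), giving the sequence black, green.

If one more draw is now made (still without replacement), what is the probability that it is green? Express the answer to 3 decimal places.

0.432

Under each hypothesis, the probability of the observed sequence is: P(data | r = 1) = (5/6)(1/5) = 1/6; P(data | r = 2) = (4/6)(2/5) = 4/15; P(data | r = 4) = (2/6)(4/5) = 4/15; P(data | r = 5) = (1/6)(5/5) = 1/6.
Weighting by the prior gives 1/3 · 1/6 = 1/18, 1/4 · 4/15 = 1/15, 1/3 · 4/15 = 4/45, 1/12 · 1/6 = 1/72; with total 9/40.
Dividing through by the total gives posterior P(r = 1 | data) = 20/81, P(r = 2 | data) = 8/27, P(r = 4 | data) = 32/81, P(r = 5 | data) = 5/81.
Averaging over the posterior, P(green next | data) = (0)(20/81) + (1/4)(8/27) + (3/4)(32/81) + (1)(5/81) = 35/81.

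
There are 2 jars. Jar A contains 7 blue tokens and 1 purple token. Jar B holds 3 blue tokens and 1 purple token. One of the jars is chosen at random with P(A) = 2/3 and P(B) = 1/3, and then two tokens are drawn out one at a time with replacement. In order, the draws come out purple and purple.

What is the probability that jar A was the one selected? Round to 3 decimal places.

0.333

Under each hypothesis, the probability of the observed sequence is: P(data | jar A) = (1/8)(1/8) = 1/64; P(data | jar B) = (1/4)(1/4) = 1/16.
The prior-weighted likelihoods are 2/3 · 1/64 = 1/96, 1/3 · 1/16 = 1/48; with total 1/32.
By Bayes' rule, P(jar A | data) = (1/96) / (1/32) = 1/3.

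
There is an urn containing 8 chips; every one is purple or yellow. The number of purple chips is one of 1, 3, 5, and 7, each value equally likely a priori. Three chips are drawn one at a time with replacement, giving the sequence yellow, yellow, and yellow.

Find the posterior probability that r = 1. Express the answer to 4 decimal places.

0.6915

The likelihood of the observed sequence under each hypothesis: P(data | r = 1) = (7/8)(7/8)(7/8) = 0.66992; P(data | r = 3) = (5/8)(5/8)(5/8) = 0.24414; P(data | r = 5) = (3/8)(3/8)(3/8) = 0.052734; P(data | r = 7) = (1/8)(1/8)(1/8) = 0.0019531.
Multiplying each by its prior: 1/4 · 0.66992 = 0.16748, 1/4 · 0.24414 = 0.061035, 1/4 · 0.052734 = 0.013184, 1/4 · 0.0019531 = 0.00048828; summing to 0.24219.
Hence P(r = 1 | data) = (0.16748) / (0.24219) = 0.69153.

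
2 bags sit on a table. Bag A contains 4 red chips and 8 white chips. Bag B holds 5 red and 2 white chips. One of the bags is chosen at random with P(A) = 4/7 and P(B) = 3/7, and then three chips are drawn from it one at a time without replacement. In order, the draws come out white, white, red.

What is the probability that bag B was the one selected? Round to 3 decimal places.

0.174

For each hypothesis, P(data | H) works out to: P(data | bag A) = (8/12)(7/11)(4/10) = 0.1697; P(data | bag B) = (2/7)(1/6)(5/5) = 0.047619.
Multiplying each by its prior: 4/7 · 0.1697 = 0.09697, 3/7 · 0.047619 = 0.020408; summing to 0.11738.
So P(bag B | data) = (0.020408) / (0.11738) = 0.17387.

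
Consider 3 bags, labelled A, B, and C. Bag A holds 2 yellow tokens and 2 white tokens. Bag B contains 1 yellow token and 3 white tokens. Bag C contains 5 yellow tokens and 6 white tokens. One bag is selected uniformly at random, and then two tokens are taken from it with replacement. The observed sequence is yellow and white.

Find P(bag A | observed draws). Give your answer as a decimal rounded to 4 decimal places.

0.3647

Under each hypothesis, the probability of the observed sequence is: P(data | bag A) = (2/4)(2/4) = 0.25; P(data | bag B) = (1/4)(3/4) = 0.1875; P(data | bag C) = (5/11)(6/11) = 0.24793.
Weighting by the prior gives 1/3 · 0.25 = 0.083333, 1/3 · 0.1875 = 0.0625, 1/3 · 0.24793 = 0.082645; summing to 0.22848.
So P(bag A | data) = (0.083333) / (0.22848) = 0.36473.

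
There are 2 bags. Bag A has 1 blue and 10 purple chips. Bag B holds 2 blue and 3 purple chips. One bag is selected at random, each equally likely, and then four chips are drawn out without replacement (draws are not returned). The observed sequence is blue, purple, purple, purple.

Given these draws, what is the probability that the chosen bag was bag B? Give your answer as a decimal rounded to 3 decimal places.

0.524

Under each hypothesis, the probability of the observed sequence is: P(data | bag A) = (1/11)(10/10)(9/9)(8/8) = 1/11; P(data | bag B) = (2/5)(3/4)(2/3)(1/2) = 1/10.
The prior-weighted likelihoods are 1/2 · 1/11 = 1/22, 1/2 · 1/10 = 1/20; with total 21/220.
Therefore the posterior P(bag B | data) = (1/20) / (21/220) = 11/21.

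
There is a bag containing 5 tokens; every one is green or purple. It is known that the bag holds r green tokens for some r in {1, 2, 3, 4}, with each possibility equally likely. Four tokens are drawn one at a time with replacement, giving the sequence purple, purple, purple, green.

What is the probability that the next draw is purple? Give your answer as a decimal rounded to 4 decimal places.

0.6438

Compute the likelihood of the observed sequence for each case: P(data | r = 1) = (4/5)(4/5)(4/5)(1/5) = 0.1024; P(data | r = 2) = (3/5)(3/5)(3/5)(2/5) = 0.0864; P(data | r = 3) = (2/5)(2/5)(2/5)(3/5) = 0.0384; P(data | r = 4) = (1/5)(1/5)(1/5)(4/5) = 0.0064.
The prior-weighted likelihoods are 1/4 · 0.1024 = 0.0256, 1/4 · 0.0864 = 0.0216, 1/4 · 0.0384 = 0.0096, 1/4 · 0.0064 = 0.0016; with total 0.0584.
Dividing through by the total gives posterior P(r = 1 | data) = 0.43836, P(r = 2 | data) = 0.36986, P(r = 3 | data) = 0.16438, P(r = 4 | data) = 0.027397.
So P(purple next | data) = Σ P(purple next | H) P(H | data) = (4/5)(0.43836) + (3/5)(0.36986) + (2/5)(0.16438) + (1/5)(0.027397) = 0.64384.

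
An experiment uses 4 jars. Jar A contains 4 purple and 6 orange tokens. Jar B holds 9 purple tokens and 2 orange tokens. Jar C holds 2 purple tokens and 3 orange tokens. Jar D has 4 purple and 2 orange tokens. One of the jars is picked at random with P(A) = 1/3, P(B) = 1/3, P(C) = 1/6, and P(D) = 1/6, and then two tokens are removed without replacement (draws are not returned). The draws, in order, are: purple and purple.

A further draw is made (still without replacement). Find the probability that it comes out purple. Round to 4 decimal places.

For each hypothesis, P(data | H) works out to: P(data | jar A) = (4/10)(3/9) = 2/15; P(data | jar B) = (9/11)(8/10) = 36/55; P(data | jar C) = (2/5)(1/4) = 1/10; P(data | jar D) = (4/6)(3/5) = 2/5.
Weighting by the prior gives 1/3 · 2/15 = 2/45, 1/3 · 36/55 = 12/55, 1/6 · 1/10 = 1/60, 1/6 · 2/5 = 1/15; with total 137/396.
The posterior is then P(jar A | data) = 88/685, P(jar B | data) = 432/685, P(jar C | data) = 33/685, P(jar D | data) = 132/685.
So P(purple next | data) = Σ P(purple next | H) P(H | data) = (1/4)(88/685) + (7/9)(432/685) + (0)(33/685) + (1/2)(132/685) = 424/685.

0.6190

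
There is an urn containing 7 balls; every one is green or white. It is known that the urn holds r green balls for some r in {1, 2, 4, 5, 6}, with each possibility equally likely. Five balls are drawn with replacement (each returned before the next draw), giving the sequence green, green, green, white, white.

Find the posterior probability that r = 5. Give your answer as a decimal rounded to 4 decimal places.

0.3272

Under each hypothesis, the probability of the observed sequence is: P(data | r = 1) = (1/7)(1/7)(1/7)(6/7)(6/7) = 0.002142; P(data | r = 2) = (2/7)(2/7)(2/7)(5/7)(5/7) = 0.0119; P(data | r = 4) = (4/7)(4/7)(4/7)(3/7)(3/7) = 0.034271; P(data | r = 5) = (5/7)(5/7)(5/7)(2/7)(2/7) = 0.02975; P(data | r = 6) = (6/7)(6/7)(6/7)(1/7)(1/7) = 0.012852.
Multiplying each by its prior: 1/5 · 0.002142 = 0.00042839, 1/5 · 0.0119 = 0.00238, 1/5 · 0.034271 = 0.0068543, 1/5 · 0.02975 = 0.0059499, 1/5 · 0.012852 = 0.0025704; these sum to 0.018183.
By Bayes' rule, P(r = 5 | data) = (0.0059499) / (0.018183) = 0.32723.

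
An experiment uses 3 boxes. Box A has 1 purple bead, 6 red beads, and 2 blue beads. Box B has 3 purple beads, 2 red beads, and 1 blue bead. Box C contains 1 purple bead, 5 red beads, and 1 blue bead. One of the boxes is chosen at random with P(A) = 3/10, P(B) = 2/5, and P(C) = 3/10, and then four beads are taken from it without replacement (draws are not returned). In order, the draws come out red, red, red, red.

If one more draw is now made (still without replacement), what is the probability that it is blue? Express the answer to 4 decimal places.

0.3636

Under each hypothesis, the probability of the observed sequence is: P(data | box A) = (6/9)(5/8)(4/7)(3/6) = 5/42; P(data | box B) = (2/6)(1/5)(0/4) = 0; P(data | box C) = (5/7)(4/6)(3/5)(2/4) = 1/7.
The prior-weighted likelihoods are 3/10 · 5/42 = 1/28, 2/5 · 0 = 0, 3/10 · 1/7 = 3/70; with total 11/140.
The posterior is then P(box A | data) = 5/11, P(box B | data) = 0, P(box C | data) = 6/11.
So P(blue next | data) = Σ P(blue next | H) P(H | data) = (2/5)(5/11) + (1/3)(6/11) = 4/11.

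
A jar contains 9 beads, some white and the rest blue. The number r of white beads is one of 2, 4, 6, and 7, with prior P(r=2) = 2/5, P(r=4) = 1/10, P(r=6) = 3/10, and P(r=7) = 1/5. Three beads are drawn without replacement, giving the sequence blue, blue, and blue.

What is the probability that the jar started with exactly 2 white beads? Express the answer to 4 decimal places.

Compute the likelihood of the observed sequence for each case: P(data | r = 2) = (7/9)(6/8)(5/7) = 5/12; P(data | r = 4) = (5/9)(4/8)(3/7) = 5/42; P(data | r = 6) = (3/9)(2/8)(1/7) = 1/84; P(data | r = 7) = (2/9)(1/8)(0/7) = 0.
Weighting by the prior gives 2/5 · 5/12 = 1/6, 1/10 · 5/42 = 1/84, 3/10 · 1/84 = 1/280, 1/5 · 0 = 0; with total 51/280.
Therefore the posterior P(r = 2 | data) = (1/6) / (51/280) = 140/153.

0.9150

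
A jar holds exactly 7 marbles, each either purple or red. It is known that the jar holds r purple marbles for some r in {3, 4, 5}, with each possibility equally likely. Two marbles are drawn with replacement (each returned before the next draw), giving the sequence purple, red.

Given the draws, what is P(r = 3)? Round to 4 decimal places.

0.3529

Compute the likelihood of the observed sequence for each case: P(data | r = 3) = (3/7)(4/7) = 12/49; P(data | r = 4) = (4/7)(3/7) = 12/49; P(data | r = 5) = (5/7)(2/7) = 10/49.
Weighting by the prior gives 1/3 · 12/49 = 4/49, 1/3 · 12/49 = 4/49, 1/3 · 10/49 = 10/147; summing to 34/147.
Therefore the posterior P(r = 3 | data) = (4/49) / (34/147) = 6/17.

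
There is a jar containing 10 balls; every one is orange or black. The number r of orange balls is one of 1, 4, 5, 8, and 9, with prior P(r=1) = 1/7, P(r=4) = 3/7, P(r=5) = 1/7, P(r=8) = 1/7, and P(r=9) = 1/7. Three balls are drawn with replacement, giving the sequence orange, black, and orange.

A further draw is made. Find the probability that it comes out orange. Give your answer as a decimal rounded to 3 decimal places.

For each hypothesis, P(data | H) works out to: P(data | r = 1) = (1/10)(9/10)(1/10) = 0.009; P(data | r = 4) = (4/10)(6/10)(4/10) = 0.096; P(data | r = 5) = (5/10)(5/10)(5/10) = 0.125; P(data | r = 8) = (8/10)(2/10)(8/10) = 0.128; P(data | r = 9) = (9/10)(1/10)(9/10) = 0.081.
Weighting by the prior gives 1/7 · 0.009 = 0.0012857, 3/7 · 0.096 = 0.041143, 1/7 · 0.125 = 0.017857, 1/7 · 0.128 = 0.018286, 1/7 · 0.081 = 0.011571; these sum to 0.090143.
The posterior is then P(r = 1 | data) = 0.014263, P(r = 4 | data) = 0.45642, P(r = 5 | data) = 0.1981, P(r = 8 | data) = 0.20285, P(r = 9 | data) = 0.12837.
The predictive probability is P(orange next | data) = (1/10)(0.014263) + (2/5)(0.45642) + (1/2)(0.1981) + (4/5)(0.20285) + (9/10)(0.12837) = 0.56086.

0.561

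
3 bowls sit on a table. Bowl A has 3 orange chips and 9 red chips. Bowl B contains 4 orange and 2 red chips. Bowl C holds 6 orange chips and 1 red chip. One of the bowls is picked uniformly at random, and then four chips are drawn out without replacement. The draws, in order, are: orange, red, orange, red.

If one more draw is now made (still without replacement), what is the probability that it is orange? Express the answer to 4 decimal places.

The likelihood of the observed sequence under each hypothesis: P(data | bowl A) = (3/12)(9/11)(2/10)(8/9) = 2/55; P(data | bowl B) = (4/6)(2/5)(3/4)(1/3) = 1/15; P(data | bowl C) = (6/7)(1/6)(5/5)(0/4) = 0.
Multiplying each by its prior: 1/3 · 2/55 = 2/165, 1/3 · 1/15 = 1/45, 1/3 · 0 = 0; summing to 17/495.
Normalising, the posterior is P(bowl A | data) = 6/17, P(bowl B | data) = 11/17, P(bowl C | data) = 0.
Averaging over the posterior, P(orange next | data) = (1/8)(6/17) + (1)(11/17) = 47/68.

0.6912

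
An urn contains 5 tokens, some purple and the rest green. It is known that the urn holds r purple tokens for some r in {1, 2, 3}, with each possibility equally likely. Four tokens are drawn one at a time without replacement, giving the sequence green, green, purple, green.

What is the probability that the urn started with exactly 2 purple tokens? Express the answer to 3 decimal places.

0.333

For each hypothesis, P(data | H) works out to: P(data | r = 1) = (4/5)(3/4)(1/3)(2/2) = 1/5; P(data | r = 2) = (3/5)(2/4)(2/3)(1/2) = 1/10; P(data | r = 3) = (2/5)(1/4)(3/3)(0/2) = 0.
Weighting by the prior gives 1/3 · 1/5 = 1/15, 1/3 · 1/10 = 1/30, 1/3 · 0 = 0; these sum to 1/10.
Hence P(r = 2 | data) = (1/30) / (1/10) = 1/3.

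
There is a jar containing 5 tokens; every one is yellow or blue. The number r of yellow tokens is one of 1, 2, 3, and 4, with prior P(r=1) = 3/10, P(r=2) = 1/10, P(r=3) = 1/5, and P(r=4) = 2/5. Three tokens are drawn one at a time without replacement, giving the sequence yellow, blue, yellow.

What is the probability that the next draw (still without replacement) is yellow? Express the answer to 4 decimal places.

Compute the likelihood of the observed sequence for each case: P(data | r = 1) = (1/5)(4/4)(0/3) = 0; P(data | r = 2) = (2/5)(3/4)(1/3) = 1/10; P(data | r = 3) = (3/5)(2/4)(2/3) = 1/5; P(data | r = 4) = (4/5)(1/4)(3/3) = 1/5.
The prior-weighted likelihoods are 3/10 · 0 = 0, 1/10 · 1/10 = 1/100, 1/5 · 1/5 = 1/25, 2/5 · 1/5 = 2/25; with total 13/100.
Dividing through by the total gives posterior P(r = 1 | data) = 0, P(r = 2 | data) = 1/13, P(r = 3 | data) = 4/13, P(r = 4 | data) = 8/13.
Averaging over the posterior, P(yellow next | data) = (0)(1/13) + (1/2)(4/13) + (1)(8/13) = 10/13.

0.7692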